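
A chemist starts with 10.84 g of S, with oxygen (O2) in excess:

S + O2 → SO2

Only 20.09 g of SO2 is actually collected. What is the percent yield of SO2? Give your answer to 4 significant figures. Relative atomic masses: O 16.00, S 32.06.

M(S) = 32.06 g/mol.
M(SO2) = 32.06 + 2(16.00) = 64.06 g/mol.
n(S) = 10.840 g / 32.06 g/mol = 0.33812 mol.
From the equation the S:SO2 mole ratio is 1:1, so n(SO2) = 0.33812 × 1/1 = 0.33812 mol.
Mass of SO2 = 0.33812 mol × 64.06 g/mol = 21.660 g.
This is the theoretical yield. Percent yield = 20.09 g / 21.660 g × 100% = 92.753%.

92.75 %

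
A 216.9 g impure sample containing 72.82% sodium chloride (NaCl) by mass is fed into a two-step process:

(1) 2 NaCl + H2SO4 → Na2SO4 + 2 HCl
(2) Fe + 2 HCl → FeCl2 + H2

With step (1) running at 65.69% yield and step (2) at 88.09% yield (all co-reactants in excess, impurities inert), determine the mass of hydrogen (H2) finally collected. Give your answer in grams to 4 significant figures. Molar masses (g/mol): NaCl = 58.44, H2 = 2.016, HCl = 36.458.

1.576 g

Pure NaCl = 216.9 × 0.7282 = 157.95 g.
n(NaCl) = 157.95 / 58.44 = 2.7027 mol.
Step 1 (NaCl:HCl = 2:2): theoretical n(HCl) = 2.7027 mol; at 65.69% yield, n(HCl) = 1.7754 mol.
Step 2 (HCl:H2 = 2:1): theoretical n(H2) = 0.88771 mol, so theoretical mass = 0.88771 × 2.016 = 1.7896 g.
At 88.09% yield, actual mass of H2 = 1.7896 × 0.8809 = 1.5765 g.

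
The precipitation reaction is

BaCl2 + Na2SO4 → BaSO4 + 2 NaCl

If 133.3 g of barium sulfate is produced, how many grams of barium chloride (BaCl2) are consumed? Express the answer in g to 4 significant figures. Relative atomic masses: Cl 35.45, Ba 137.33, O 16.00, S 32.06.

118.9 g

M(BaSO4) = 137.33 + 32.06 + 4(16.00) = 233.39 g/mol.
M(BaCl2) = 137.33 + 2(35.45) = 208.23 g/mol.
n(BaSO4) = 133.30 g / 233.39 g/mol = 0.57115 mol.
From the equation the BaSO4:BaCl2 mole ratio is 1:1, so n(BaCl2) = 0.57115 × 1/1 = 0.57115 mol.
Mass of BaCl2 = 0.57115 mol × 208.23 g/mol = 118.93 g.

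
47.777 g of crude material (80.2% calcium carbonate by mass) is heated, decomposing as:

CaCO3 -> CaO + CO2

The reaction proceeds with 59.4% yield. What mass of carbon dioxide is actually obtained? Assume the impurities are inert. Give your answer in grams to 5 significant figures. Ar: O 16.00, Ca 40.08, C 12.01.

Pure CaCO3 available = 47.777 g × 0.802 = 38.3172 g.
M(CaCO3) = 40.08 + 12.01 + 3(16.00) = 100.09 g/mol.
M(CO2) = 12.01 + 2(16.00) = 44.01 g/mol.
n(CaCO3) = 38.3172 g / 100.09 g/mol = 0.382827 mol.
From the equation the CaCO3:CO2 mole ratio is 1:1, so n(CO2) = 0.382827 × 1/1 = 0.382827 mol.
Mass of CO2 = 0.382827 mol × 44.01 g/mol = 16.8482 g.
Actual mass collected = 16.8482 g × 0.594 = 10.0078 g.

10.008 g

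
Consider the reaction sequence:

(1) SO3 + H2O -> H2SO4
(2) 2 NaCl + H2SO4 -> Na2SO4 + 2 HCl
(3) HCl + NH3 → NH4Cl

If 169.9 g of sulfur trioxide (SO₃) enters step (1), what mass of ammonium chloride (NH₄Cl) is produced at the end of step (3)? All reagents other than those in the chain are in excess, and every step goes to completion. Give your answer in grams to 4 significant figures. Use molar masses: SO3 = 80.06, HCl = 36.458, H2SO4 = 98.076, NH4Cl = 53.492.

n(SO3) = 169.9 / 80.06 = 2.1222 mol.
Reaction (1): SO3→H2SO4 ratio 1:1 ⇒ n(H2SO4) = 2.1222 mol.
Reaction (2): H2SO4→HCl ratio 1:2 ⇒ n(HCl) = 4.2443 mol.
Reaction (3): HCl→NH4Cl ratio 1:1 ⇒ n(NH4Cl) = 4.2443 mol.
Mass of NH4Cl = 4.2443 × 53.492 = 227.04 g.

227.0 g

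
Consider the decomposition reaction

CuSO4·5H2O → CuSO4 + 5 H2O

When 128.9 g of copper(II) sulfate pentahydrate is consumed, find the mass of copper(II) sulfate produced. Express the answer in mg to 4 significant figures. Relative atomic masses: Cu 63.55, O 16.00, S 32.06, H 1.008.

82400 mg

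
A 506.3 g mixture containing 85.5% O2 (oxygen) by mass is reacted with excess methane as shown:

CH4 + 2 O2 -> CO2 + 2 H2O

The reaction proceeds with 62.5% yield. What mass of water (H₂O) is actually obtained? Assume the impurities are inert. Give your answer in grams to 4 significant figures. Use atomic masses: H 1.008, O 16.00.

152.3 g

Pure O2 available = 506.3 g × 0.855 = 432.89 g.
M(O2) = 2(16.00) = 32.00 g/mol.
M(H2O) = 2(1.008) + 16.00 = 18.016 g/mol.
n(O2) = 432.89 g / 32.00 g/mol = 13.528 mol.
From the equation the O2:H2O mole ratio is 2:2, so n(H2O) = 13.528 × 2/2 = 13.528 mol.
Mass of H2O = 13.528 mol × 18.016 g/mol = 243.72 g.
Actual mass collected = 243.72 g × 0.625 = 152.32 g.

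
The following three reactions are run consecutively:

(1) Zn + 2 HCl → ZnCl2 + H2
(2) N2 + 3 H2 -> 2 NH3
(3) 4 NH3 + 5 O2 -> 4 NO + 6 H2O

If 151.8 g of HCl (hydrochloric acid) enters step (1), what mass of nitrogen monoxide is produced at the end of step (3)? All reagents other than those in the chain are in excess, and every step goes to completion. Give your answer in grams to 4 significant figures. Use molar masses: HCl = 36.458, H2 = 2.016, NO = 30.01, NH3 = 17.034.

n(HCl) = 151.8 / 36.458 = 4.1637 mol.
Reaction (1): HCl→H2 ratio 2:1 ⇒ n(H2) = 2.0818 mol.
Reaction (2): H2→NH3 ratio 3:2 ⇒ n(NH3) = 1.3879 mol.
Reaction (3): NH3→NO ratio 4:4 ⇒ n(NO) = 1.3879 mol.
Mass of NO = 1.3879 × 30.01 = 41.651 g.

41.65 g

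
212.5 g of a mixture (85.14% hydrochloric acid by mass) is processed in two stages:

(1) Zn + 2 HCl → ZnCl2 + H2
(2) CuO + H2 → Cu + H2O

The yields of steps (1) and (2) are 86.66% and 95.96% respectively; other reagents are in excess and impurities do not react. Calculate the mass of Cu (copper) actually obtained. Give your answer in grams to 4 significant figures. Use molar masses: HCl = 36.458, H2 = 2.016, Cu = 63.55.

131.1 g

Pure HCl = 212.5 × 0.8514 = 180.92 g.
n(HCl) = 180.92 / 36.458 = 4.9625 mol.
Step 1 (HCl:H2 = 2:1): theoretical n(H2) = 2.4812 mol; at 86.66% yield, n(H2) = 2.1502 mol.
Step 2 (H2:Cu = 1:1): theoretical n(Cu) = 2.1502 mol, so theoretical mass = 2.1502 × 63.55 = 136.65 g.
At 95.96% yield, actual mass of Cu = 136.65 × 0.9596 = 131.13 g.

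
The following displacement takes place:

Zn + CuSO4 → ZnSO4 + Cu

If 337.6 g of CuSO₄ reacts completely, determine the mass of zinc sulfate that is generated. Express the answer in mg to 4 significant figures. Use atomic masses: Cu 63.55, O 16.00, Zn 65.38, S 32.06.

M(CuSO4) = 63.55 + 32.06 + 4(16.00) = 159.61 g/mol.
M(ZnSO4) = 65.38 + 32.06 + 4(16.00) = 161.44 g/mol.
n(CuSO4) = 337.60 g / 159.61 g/mol = 2.1152 mol.
From the equation the CuSO4:ZnSO4 mole ratio is 1:1, so n(ZnSO4) = 2.1152 × 1/1 = 2.1152 mol.
Mass of ZnSO4 = 2.1152 mol × 161.44 g/mol = 341.47 g.
Converting to mg: 341.47 g = 341500 mg.

341500 mg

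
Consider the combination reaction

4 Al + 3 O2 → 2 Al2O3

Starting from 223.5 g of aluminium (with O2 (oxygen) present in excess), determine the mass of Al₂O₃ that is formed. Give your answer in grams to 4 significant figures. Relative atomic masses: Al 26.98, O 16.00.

422.3 g

M(Al) = 26.98 g/mol.
M(Al2O3) = 2(26.98) + 3(16.00) = 101.96 g/mol.
n(Al) = 223.50 g / 26.98 g/mol = 8.2839 mol.
From the equation the Al:Al2O3 mole ratio is 4:2, so n(Al2O3) = 8.2839 × 2/4 = 4.1420 mol.
Mass of Al2O3 = 4.1420 mol × 101.96 g/mol = 422.31 g.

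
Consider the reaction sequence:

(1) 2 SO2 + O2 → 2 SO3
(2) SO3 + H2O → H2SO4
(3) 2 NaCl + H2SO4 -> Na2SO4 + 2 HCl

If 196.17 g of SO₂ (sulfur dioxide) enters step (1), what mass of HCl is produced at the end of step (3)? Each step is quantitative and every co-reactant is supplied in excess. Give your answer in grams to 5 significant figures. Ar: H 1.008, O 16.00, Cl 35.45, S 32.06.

M(SO2) = 32.06 + 2(16.00) = 64.06 g/mol.
M(HCl) = 1.008 + 35.45 = 36.458 g/mol.
n(SO2) = 196.17 / 64.06 = 3.06229 mol.
Reaction (1): SO2→SO3 ratio 2:2 ⇒ n(SO3) = 3.06229 mol.
Reaction (2): SO3→H2SO4 ratio 1:1 ⇒ n(H2SO4) = 3.06229 mol.
Reaction (3): H2SO4→HCl ratio 1:2 ⇒ n(HCl) = 6.12457 mol.
Mass of HCl = 6.12457 × 36.458 = 223.290 g.

223.29 g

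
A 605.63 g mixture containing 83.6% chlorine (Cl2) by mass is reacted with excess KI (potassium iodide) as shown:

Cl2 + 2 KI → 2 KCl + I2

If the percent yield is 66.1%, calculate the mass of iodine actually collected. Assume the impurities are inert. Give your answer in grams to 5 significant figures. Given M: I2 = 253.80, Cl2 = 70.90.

Pure Cl2 available = 605.63 g × 0.836 = 506.307 g.
n(Cl2) = 506.307 g / 70.90 g/mol = 7.14114 mol.
From the equation the Cl2:I2 mole ratio is 1:1, so n(I2) = 7.14114 × 1/1 = 7.14114 mol.
Mass of I2 = 7.14114 mol × 253.80 g/mol = 1812.42 g.
Actual mass collected = 1812.42 g × 0.661 = 1198.01 g.

1198.0 g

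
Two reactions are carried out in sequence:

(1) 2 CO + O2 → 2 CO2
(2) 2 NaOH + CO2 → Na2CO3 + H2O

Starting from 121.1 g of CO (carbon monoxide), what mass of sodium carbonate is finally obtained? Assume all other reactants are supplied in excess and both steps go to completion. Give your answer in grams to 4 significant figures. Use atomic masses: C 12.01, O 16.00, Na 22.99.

458.2 g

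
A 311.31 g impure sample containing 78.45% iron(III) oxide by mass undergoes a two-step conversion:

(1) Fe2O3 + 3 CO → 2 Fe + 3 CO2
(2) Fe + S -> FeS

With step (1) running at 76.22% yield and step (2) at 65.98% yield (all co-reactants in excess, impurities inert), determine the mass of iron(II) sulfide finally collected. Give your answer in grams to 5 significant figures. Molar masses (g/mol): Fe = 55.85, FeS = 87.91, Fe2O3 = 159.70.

Pure Fe2O3 = 311.31 × 0.7845 = 244.223 g.
n(Fe2O3) = 244.223 / 159.70 = 1.52926 mol.
Step 1 (Fe2O3:Fe = 1:2): theoretical n(Fe) = 3.05852 mol; at 76.22% yield, n(Fe) = 2.33120 mol.
Step 2 (Fe:FeS = 1:1): theoretical n(FeS) = 2.33120 mol, so theoretical mass = 2.33120 × 87.91 = 204.936 g.
At 65.98% yield, actual mass of FeS = 204.936 × 0.6598 = 135.217 g.

135.22 g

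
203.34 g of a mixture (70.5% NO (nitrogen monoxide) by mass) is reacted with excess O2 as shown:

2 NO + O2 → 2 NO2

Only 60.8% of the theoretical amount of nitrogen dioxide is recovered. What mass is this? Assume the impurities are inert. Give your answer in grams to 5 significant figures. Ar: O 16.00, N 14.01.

133.63 g

Pure NO available = 203.34 g × 0.705 = 143.355 g.
M(NO) = 14.01 + 16.00 = 30.01 g/mol.
M(NO2) = 14.01 + 2(16.00) = 46.01 g/mol.
n(NO) = 143.355 g / 30.01 g/mol = 4.77690 mol.
From the equation the NO:NO2 mole ratio is 2:2, so n(NO2) = 4.77690 × 2/2 = 4.77690 mol.
Mass of NO2 = 4.77690 mol × 46.01 g/mol = 219.785 g.
Actual mass collected = 219.785 g × 0.608 = 133.629 g.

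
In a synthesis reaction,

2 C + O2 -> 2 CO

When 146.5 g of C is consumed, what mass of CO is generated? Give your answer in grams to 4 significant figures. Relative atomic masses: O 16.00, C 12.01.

M(C) = 12.01 g/mol.
M(CO) = 12.01 + 16.00 = 28.01 g/mol.
n(C) = 146.50 g / 12.01 g/mol = 12.198 mol.
From the equation the C:CO mole ratio is 2:2, so n(CO) = 12.198 × 2/2 = 12.198 mol.
Mass of CO = 12.198 mol × 28.01 g/mol = 341.67 g.

341.7 g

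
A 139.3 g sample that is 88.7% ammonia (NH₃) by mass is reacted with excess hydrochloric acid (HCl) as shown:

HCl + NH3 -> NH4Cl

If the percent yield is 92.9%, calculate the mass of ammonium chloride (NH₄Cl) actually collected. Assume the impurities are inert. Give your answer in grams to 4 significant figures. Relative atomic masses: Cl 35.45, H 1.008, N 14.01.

360.5 g

Pure NH3 available = 139.3 g × 0.887 = 123.56 g.
M(NH3) = 14.01 + 3(1.008) = 17.034 g/mol.
M(NH4Cl) = 14.01 + 4(1.008) + 35.45 = 53.492 g/mol.
n(NH3) = 123.56 g / 17.034 g/mol = 7.2537 mol.
From the equation the NH3:NH4Cl mole ratio is 1:1, so n(NH4Cl) = 7.2537 × 1/1 = 7.2537 mol.
Mass of NH4Cl = 7.2537 mol × 53.492 g/mol = 388.01 g.
Actual mass collected = 388.01 g × 0.929 = 360.46 g.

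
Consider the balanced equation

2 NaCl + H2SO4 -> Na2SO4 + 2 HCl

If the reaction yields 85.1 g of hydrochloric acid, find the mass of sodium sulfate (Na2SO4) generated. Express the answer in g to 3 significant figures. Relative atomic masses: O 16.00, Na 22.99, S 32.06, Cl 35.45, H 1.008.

M(HCl) = 1.008 + 35.45 = 36.458 g/mol.
M(Na2SO4) = 2(22.99) + 32.06 + 4(16.00) = 142.04 g/mol.
n(HCl) = 85.10 g / 36.458 g/mol = 2.334 mol.
From the equation the HCl:Na2SO4 mole ratio is 2:1, so n(Na2SO4) = 2.334 × 1/2 = 1.167 mol.
Mass of Na2SO4 = 1.167 mol × 142.04 g/mol = 165.8 g.

166 g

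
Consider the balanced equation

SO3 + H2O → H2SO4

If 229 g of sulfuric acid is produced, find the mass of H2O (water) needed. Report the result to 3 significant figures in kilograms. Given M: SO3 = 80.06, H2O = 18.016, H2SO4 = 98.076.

n(H2SO4) = 229.0 g / 98.076 g/mol = 2.335 mol.
From the equation the H2SO4:H2O mole ratio is 1:1, so n(H2O) = 2.335 × 1/1 = 2.335 mol.
Mass of H2O = 2.335 mol × 18.016 g/mol = 42.07 g.
Converting to kg: 42.07 g = 0.0421 kg.

0.0421 kg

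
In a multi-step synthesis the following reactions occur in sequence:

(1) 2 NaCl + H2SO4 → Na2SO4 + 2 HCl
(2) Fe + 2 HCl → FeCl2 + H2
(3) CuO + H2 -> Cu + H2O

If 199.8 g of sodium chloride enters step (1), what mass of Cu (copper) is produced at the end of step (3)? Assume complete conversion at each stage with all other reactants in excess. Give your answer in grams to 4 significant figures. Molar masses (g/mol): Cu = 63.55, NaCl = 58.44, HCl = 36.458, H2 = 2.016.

n(NaCl) = 199.8 / 58.44 = 3.4189 mol.
Reaction (1): NaCl→HCl ratio 2:2 ⇒ n(HCl) = 3.4189 mol.
Reaction (2): HCl→H2 ratio 2:1 ⇒ n(H2) = 1.7094 mol.
Reaction (3): H2→Cu ratio 1:1 ⇒ n(Cu) = 1.7094 mol.
Mass of Cu = 1.7094 × 63.55 = 108.64 g.

108.6 g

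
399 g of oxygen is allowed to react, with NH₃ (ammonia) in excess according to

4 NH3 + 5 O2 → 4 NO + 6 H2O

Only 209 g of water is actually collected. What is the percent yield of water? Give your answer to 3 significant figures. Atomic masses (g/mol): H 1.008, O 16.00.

77.5 %

M(O2) = 2(16.00) = 32.00 g/mol.
M(H2O) = 2(1.008) + 16.00 = 18.016 g/mol.
n(O2) = 399.0 g / 32.00 g/mol = 12.47 mol.
From the equation the O2:H2O mole ratio is 5:6, so n(H2O) = 12.47 × 6/5 = 14.96 mol.
Mass of H2O = 14.96 mol × 18.016 g/mol = 269.6 g.
This is the theoretical yield. Percent yield = 209 g / 269.6 g × 100% = 77.53%.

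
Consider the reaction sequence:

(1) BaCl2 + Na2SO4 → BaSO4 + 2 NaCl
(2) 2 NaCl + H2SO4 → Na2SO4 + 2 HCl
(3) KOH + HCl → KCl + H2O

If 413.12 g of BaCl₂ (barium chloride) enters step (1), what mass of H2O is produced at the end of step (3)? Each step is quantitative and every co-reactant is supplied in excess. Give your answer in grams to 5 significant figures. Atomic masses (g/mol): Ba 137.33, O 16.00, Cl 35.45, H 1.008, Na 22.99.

71.486 g

M(BaCl2) = 137.33 + 2(35.45) = 208.23 g/mol.
M(H2O) = 2(1.008) + 16.00 = 18.016 g/mol.
n(BaCl2) = 413.12 / 208.23 = 1.98396 mol.
Reaction (1): BaCl2→NaCl ratio 1:2 ⇒ n(NaCl) = 3.96792 mol.
Reaction (2): NaCl→HCl ratio 2:2 ⇒ n(HCl) = 3.96792 mol.
Reaction (3): HCl→H2O ratio 1:1 ⇒ n(H2O) = 3.96792 mol.
Mass of H2O = 3.96792 × 18.016 = 71.4860 g.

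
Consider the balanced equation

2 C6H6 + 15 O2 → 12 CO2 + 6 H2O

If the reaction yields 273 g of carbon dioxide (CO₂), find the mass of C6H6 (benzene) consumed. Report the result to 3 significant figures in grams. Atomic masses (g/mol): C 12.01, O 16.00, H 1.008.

80.8 g

M(CO2) = 12.01 + 2(16.00) = 44.01 g/mol.
M(C6H6) = 6(12.01) + 6(1.008) = 78.108 g/mol.
n(CO2) = 273.0 g / 44.01 g/mol = 6.203 mol.
From the equation the CO2:C6H6 mole ratio is 12:2, so n(C6H6) = 6.203 × 2/12 = 1.034 mol.
Mass of C6H6 = 1.034 mol × 78.108 g/mol = 80.75 g.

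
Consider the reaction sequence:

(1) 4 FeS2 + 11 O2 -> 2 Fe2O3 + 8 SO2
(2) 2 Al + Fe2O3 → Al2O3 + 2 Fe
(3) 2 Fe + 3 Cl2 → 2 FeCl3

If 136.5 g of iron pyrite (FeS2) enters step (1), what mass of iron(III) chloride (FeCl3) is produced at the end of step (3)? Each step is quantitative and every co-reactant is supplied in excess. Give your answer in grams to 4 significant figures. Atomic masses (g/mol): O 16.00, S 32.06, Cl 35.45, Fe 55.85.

184.5 g

M(FeS2) = 55.85 + 2(32.06) = 119.97 g/mol.
M(FeCl3) = 55.85 + 3(35.45) = 162.20 g/mol.
n(FeS2) = 136.5 / 119.97 = 1.1378 mol.
Reaction (1): FeS2→Fe2O3 ratio 4:2 ⇒ n(Fe2O3) = 0.56889 mol.
Reaction (2): Fe2O3→Fe ratio 1:2 ⇒ n(Fe) = 1.1378 mol.
Reaction (3): Fe→FeCl3 ratio 2:2 ⇒ n(FeCl3) = 1.1378 mol.
Mass of FeCl3 = 1.1378 × 162.20 = 184.55 g.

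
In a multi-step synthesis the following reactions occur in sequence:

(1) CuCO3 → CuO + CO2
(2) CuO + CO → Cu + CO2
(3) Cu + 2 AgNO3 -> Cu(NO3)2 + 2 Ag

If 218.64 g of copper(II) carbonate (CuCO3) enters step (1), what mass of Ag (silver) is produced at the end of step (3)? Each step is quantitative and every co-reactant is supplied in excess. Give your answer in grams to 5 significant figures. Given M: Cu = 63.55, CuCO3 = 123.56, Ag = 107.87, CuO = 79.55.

n(CuCO3) = 218.64 / 123.56 = 1.76950 mol.
Reaction (1): CuCO3→CuO ratio 1:1 ⇒ n(CuO) = 1.76950 mol.
Reaction (2): CuO→Cu ratio 1:1 ⇒ n(Cu) = 1.76950 mol.
Reaction (3): Cu→Ag ratio 1:2 ⇒ n(Ag) = 3.53901 mol.
Mass of Ag = 3.53901 × 107.87 = 381.753 g.

381.75 g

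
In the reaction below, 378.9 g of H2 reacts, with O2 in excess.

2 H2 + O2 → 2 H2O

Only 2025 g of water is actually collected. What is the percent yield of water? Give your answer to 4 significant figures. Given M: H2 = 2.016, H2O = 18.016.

59.80 %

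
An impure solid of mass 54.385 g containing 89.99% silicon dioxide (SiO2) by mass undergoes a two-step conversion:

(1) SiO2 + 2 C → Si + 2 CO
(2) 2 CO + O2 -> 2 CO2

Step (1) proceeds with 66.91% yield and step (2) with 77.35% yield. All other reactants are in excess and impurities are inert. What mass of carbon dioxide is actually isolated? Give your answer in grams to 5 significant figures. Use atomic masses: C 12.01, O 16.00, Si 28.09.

Pure SiO2 = 54.385 × 0.8999 = 48.9411 g.
M(SiO2) = 28.09 + 2(16.00) = 60.09 g/mol.
M(CO2) = 12.01 + 2(16.00) = 44.01 g/mol.
n(SiO2) = 48.9411 / 60.09 = 0.814463 mol.
Step 1 (SiO2:CO = 1:2): theoretical n(CO) = 1.62893 mol; at 66.91% yield, n(CO) = 1.08991 mol.
Step 2 (CO:CO2 = 2:2): theoretical n(CO2) = 1.08991 mol, so theoretical mass = 1.08991 × 44.01 = 47.9671 g.
At 77.35% yield, actual mass of CO2 = 47.9671 × 0.7735 = 37.1026 g.

37.103 g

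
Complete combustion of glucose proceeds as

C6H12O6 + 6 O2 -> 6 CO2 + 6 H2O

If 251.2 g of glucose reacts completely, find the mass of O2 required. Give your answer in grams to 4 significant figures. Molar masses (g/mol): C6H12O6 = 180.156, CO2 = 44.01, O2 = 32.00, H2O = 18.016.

n(C6H12O6) = 251.20 g / 180.156 g/mol = 1.3943 mol.
From the equation the C6H12O6:O2 mole ratio is 1:6, so n(O2) = 1.3943 × 6/1 = 8.3661 mol.
Mass of O2 = 8.3661 mol × 32.00 g/mol = 267.71 g.

267.7 g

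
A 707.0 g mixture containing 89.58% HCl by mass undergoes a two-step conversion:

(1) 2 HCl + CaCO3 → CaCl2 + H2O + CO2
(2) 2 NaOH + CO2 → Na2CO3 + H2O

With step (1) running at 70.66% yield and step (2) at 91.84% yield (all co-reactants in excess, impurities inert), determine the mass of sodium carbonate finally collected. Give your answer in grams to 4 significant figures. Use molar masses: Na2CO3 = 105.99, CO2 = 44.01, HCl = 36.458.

Pure HCl = 707.0 × 0.8958 = 633.33 g.
n(HCl) = 633.33 / 36.458 = 17.372 mol.
Step 1 (HCl:CO2 = 2:1): theoretical n(CO2) = 8.6858 mol; at 70.66% yield, n(CO2) = 6.1374 mol.
Step 2 (CO2:Na2CO3 = 1:1): theoretical n(Na2CO3) = 6.1374 mol, so theoretical mass = 6.1374 × 105.99 = 650.50 g.
At 91.84% yield, actual mass of Na2CO3 = 650.50 × 0.9184 = 597.42 g.

597.4 g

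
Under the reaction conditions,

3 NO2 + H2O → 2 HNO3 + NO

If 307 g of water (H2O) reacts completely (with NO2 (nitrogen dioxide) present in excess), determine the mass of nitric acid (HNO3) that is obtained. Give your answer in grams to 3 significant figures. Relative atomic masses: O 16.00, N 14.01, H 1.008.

2150 g

M(H2O) = 2(1.008) + 16.00 = 18.016 g/mol.
M(HNO3) = 1.008 + 14.01 + 3(16.00) = 63.018 g/mol.
n(H2O) = 307.0 g / 18.016 g/mol = 17.04 mol.
From the equation the H2O:HNO3 mole ratio is 1:2, so n(HNO3) = 17.04 × 2/1 = 34.08 mol.
Mass of HNO3 = 34.08 mol × 63.018 g/mol = 2148 g.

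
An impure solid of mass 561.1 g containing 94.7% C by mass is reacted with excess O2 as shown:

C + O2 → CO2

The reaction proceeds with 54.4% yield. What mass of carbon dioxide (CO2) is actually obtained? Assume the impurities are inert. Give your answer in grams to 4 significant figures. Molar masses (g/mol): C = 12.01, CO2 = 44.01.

Pure C available = 561.1 g × 0.947 = 531.36 g.
n(C) = 531.36 g / 12.01 g/mol = 44.243 mol.
From the equation the C:CO2 mole ratio is 1:1, so n(CO2) = 44.243 × 1/1 = 44.243 mol.
Mass of CO2 = 44.243 mol × 44.01 g/mol = 1947.1 g.
Actual mass collected = 1947.1 g × 0.544 = 1059.2 g.

1059 g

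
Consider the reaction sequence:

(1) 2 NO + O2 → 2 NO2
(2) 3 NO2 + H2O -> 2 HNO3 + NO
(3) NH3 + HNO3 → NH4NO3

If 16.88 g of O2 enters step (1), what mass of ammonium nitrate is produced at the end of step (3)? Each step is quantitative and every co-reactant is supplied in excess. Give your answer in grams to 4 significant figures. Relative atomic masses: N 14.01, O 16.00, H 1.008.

M(O2) = 2(16.00) = 32.00 g/mol.
M(NH4NO3) = 2(14.01) + 4(1.008) + 3(16.00) = 80.052 g/mol.
n(O2) = 16.88 / 32.00 = 0.52750 mol.
Reaction (1): O2→NO2 ratio 1:2 ⇒ n(NO2) = 1.0550 mol.
Reaction (2): NO2→HNO3 ratio 3:2 ⇒ n(HNO3) = 0.70333 mol.
Reaction (3): HNO3→NH4NO3 ratio 1:1 ⇒ n(NH4NO3) = 0.70333 mol.
Mass of NH4NO3 = 0.70333 × 80.052 = 56.303 g.

56.30 g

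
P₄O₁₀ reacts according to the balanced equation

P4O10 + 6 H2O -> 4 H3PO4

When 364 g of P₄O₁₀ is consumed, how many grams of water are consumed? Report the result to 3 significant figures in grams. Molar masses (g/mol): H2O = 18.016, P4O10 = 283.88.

n(P4O10) = 364.0 g / 283.88 g/mol = 1.282 mol.
From the equation the P4O10:H2O mole ratio is 1:6, so n(H2O) = 1.282 × 6/1 = 7.693 mol.
Mass of H2O = 7.693 mol × 18.016 g/mol = 138.6 g.

139 g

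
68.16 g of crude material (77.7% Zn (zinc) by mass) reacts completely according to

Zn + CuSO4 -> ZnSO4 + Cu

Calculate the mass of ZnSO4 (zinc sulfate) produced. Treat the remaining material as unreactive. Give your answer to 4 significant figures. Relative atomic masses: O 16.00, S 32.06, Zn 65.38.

130.8 g

Mass of pure Zn = 68.16 g × 0.777 = 52.960 g.
M(Zn) = 65.38 g/mol.
M(ZnSO4) = 65.38 + 32.06 + 4(16.00) = 161.44 g/mol.
n(Zn) = 52.960 g / 65.38 g/mol = 0.81004 mol.
From the equation the Zn:ZnSO4 mole ratio is 1:1, so n(ZnSO4) = 0.81004 × 1/1 = 0.81004 mol.
Mass of ZnSO4 = 0.81004 mol × 161.44 g/mol = 130.77 g.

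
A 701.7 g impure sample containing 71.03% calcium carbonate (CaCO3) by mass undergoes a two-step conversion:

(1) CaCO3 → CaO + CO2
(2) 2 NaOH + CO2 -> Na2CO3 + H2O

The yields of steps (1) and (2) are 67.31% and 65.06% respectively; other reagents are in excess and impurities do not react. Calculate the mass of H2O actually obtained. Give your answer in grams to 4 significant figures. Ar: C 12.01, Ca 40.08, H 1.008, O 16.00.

Pure CaCO3 = 701.7 × 0.7103 = 498.42 g.
M(CaCO3) = 40.08 + 12.01 + 3(16.00) = 100.09 g/mol.
M(H2O) = 2(1.008) + 16.00 = 18.016 g/mol.
n(CaCO3) = 498.42 / 100.09 = 4.9797 mol.
Step 1 (CaCO3:CO2 = 1:1): theoretical n(CO2) = 4.9797 mol; at 67.31% yield, n(CO2) = 3.3518 mol.
Step 2 (CO2:H2O = 1:1): theoretical n(H2O) = 3.3518 mol, so theoretical mass = 3.3518 × 18.016 = 60.387 g.
At 65.06% yield, actual mass of H2O = 60.387 × 0.6506 = 39.288 g.

39.29 g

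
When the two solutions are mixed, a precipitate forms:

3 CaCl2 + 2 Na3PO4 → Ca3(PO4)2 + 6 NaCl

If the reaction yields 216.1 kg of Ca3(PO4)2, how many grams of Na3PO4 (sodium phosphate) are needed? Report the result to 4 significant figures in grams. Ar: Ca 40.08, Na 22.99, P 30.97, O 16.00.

228400 g

M(Ca3(PO4)2) = 3(40.08) + 2(30.97) + 8(16.00) = 310.18 g/mol.
M(Na3PO4) = 3(22.99) + 30.97 + 4(16.00) = 163.94 g/mol.
Convert: 216.1 kg = 216100 g.
n(Ca3(PO4)2) = 216100 g / 310.18 g/mol = 696.69 mol.
From the equation the Ca3(PO4)2:Na3PO4 mole ratio is 1:2, so n(Na3PO4) = 696.69 × 2/1 = 1393.4 mol.
Mass of Na3PO4 = 1393.4 mol × 163.94 g/mol = 228430 g.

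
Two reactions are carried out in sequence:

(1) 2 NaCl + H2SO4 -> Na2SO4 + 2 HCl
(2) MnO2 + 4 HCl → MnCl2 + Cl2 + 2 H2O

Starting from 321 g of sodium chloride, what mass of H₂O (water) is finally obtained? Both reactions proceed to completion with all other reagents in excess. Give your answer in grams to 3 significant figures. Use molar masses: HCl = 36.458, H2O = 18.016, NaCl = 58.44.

49.5 g

n(NaCl) = 321.0 / 58.44 = 5.493 mol.
Step 1 gives a 2:2 ratio of NaCl to HCl, so n(HCl) = 5.493 mol.
In step 2 the HCl:H2O ratio is 4:2, so n(H2O) = 2.746 mol.
Mass of H2O = 2.746 × 18.016 = 49.48 g.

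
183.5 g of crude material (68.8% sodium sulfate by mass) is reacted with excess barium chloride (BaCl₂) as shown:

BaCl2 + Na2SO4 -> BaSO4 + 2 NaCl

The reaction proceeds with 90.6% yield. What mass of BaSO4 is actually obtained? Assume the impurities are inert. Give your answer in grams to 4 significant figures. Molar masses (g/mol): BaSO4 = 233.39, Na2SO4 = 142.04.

Pure Na2SO4 available = 183.5 g × 0.688 = 126.25 g.
n(Na2SO4) = 126.25 g / 142.04 g/mol = 0.88882 mol.
From the equation the Na2SO4:BaSO4 mole ratio is 1:1, so n(BaSO4) = 0.88882 × 1/1 = 0.88882 mol.
Mass of BaSO4 = 0.88882 mol × 233.39 g/mol = 207.44 g.
Actual mass collected = 207.44 g × 0.906 = 187.94 g.

187.9 g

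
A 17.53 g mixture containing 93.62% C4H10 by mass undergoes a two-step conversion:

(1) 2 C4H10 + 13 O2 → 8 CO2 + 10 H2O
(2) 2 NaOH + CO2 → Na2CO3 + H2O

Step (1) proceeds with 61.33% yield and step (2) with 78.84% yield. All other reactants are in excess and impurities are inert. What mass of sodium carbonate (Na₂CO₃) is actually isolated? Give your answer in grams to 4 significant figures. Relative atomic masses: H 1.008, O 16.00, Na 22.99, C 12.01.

Pure C4H10 = 17.53 × 0.9362 = 16.412 g.
M(C4H10) = 4(12.01) + 10(1.008) = 58.12 g/mol.
M(Na2CO3) = 2(22.99) + 12.01 + 3(16.00) = 105.99 g/mol.
n(C4H10) = 16.412 / 58.12 = 0.28237 mol.
Step 1 (C4H10:CO2 = 2:8): theoretical n(CO2) = 1.1295 mol; at 61.33% yield, n(CO2) = 0.69272 mol.
Step 2 (CO2:Na2CO3 = 1:1): theoretical n(Na2CO3) = 0.69272 mol, so theoretical mass = 0.69272 × 105.99 = 73.421 g.
At 78.84% yield, actual mass of Na2CO3 = 73.421 × 0.7884 = 57.885 g.

57.89 g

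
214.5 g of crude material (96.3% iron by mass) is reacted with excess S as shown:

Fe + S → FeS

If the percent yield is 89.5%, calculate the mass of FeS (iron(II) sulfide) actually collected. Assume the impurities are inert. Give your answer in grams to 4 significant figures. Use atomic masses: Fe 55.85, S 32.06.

291.0 g

Pure Fe available = 214.5 g × 0.963 = 206.56 g.
M(Fe) = 55.85 g/mol.
M(FeS) = 55.85 + 32.06 = 87.91 g/mol.
n(Fe) = 206.56 g / 55.85 g/mol = 3.6985 mol.
From the equation the Fe:FeS mole ratio is 1:1, so n(FeS) = 3.6985 × 1/1 = 3.6985 mol.
Mass of FeS = 3.6985 mol × 87.91 g/mol = 325.14 g.
Actual mass collected = 325.14 g × 0.895 = 291.00 g.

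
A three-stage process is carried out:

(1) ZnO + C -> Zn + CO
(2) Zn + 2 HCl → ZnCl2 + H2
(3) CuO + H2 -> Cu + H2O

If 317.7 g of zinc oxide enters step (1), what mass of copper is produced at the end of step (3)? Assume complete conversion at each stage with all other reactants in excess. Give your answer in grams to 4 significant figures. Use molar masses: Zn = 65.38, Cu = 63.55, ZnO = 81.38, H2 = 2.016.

n(ZnO) = 317.7 / 81.38 = 3.9039 mol.
Reaction (1): ZnO→Zn ratio 1:1 ⇒ n(Zn) = 3.9039 mol.
Reaction (2): Zn→H2 ratio 1:1 ⇒ n(H2) = 3.9039 mol.
Reaction (3): H2→Cu ratio 1:1 ⇒ n(Cu) = 3.9039 mol.
Mass of Cu = 3.9039 × 63.55 = 248.09 g.

248.1 g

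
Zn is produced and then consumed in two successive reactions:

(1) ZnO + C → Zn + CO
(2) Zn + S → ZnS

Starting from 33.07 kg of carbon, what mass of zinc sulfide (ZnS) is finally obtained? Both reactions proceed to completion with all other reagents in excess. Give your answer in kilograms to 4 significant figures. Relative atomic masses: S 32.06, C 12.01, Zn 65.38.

M(C) = 12.01 g/mol.
M(ZnS) = 65.38 + 32.06 = 97.44 g/mol.
33.07 kg = 33070 g.
n(C) = 33070 / 12.01 = 2753.5 mol.
Step 1 gives a 1:1 ratio of C to Zn, so n(Zn) = 2753.5 mol.
In step 2 the Zn:ZnS ratio is 1:1, so n(ZnS) = 2753.5 mol.
Mass of ZnS = 2753.5 × 97.44 = 268300 g = 268.3 kg.

268.3 kg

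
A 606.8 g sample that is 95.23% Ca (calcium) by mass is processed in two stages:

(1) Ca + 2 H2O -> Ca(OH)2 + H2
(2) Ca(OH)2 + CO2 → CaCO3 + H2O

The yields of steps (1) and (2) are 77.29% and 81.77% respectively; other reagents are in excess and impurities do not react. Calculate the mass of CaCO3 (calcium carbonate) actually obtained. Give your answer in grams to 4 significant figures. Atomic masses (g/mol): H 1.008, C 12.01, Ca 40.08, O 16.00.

912.0 g

Pure Ca = 606.8 × 0.9523 = 577.86 g.
M(Ca) = 40.08 g/mol.
M(CaCO3) = 40.08 + 12.01 + 3(16.00) = 100.09 g/mol.
n(Ca) = 577.86 / 40.08 = 14.418 mol.
Step 1 (Ca:Ca(OH)2 = 1:1): theoretical n(Ca(OH)2) = 14.418 mol; at 77.29% yield, n(Ca(OH)2) = 11.143 mol.
Step 2 (Ca(OH)2:CaCO3 = 1:1): theoretical n(CaCO3) = 11.143 mol, so theoretical mass = 11.143 × 100.09 = 1115.3 g.
At 81.77% yield, actual mass of CaCO3 = 1115.3 × 0.8177 = 912.01 g.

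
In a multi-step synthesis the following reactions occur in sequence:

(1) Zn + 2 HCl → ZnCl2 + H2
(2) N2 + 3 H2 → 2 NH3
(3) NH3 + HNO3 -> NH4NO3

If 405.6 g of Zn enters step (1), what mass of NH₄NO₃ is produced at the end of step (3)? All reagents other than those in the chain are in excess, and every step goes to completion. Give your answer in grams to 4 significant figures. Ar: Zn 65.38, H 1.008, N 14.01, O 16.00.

331.1 g

M(Zn) = 65.38 g/mol.
M(NH4NO3) = 2(14.01) + 4(1.008) + 3(16.00) = 80.052 g/mol.
n(Zn) = 405.6 / 65.38 = 6.2037 mol.
Reaction (1): Zn→H2 ratio 1:1 ⇒ n(H2) = 6.2037 mol.
Reaction (2): H2→NH3 ratio 3:2 ⇒ n(NH3) = 4.1358 mol.
Reaction (3): NH3→NH4NO3 ratio 1:1 ⇒ n(NH4NO3) = 4.1358 mol.
Mass of NH4NO3 = 4.1358 × 80.052 = 331.08 g.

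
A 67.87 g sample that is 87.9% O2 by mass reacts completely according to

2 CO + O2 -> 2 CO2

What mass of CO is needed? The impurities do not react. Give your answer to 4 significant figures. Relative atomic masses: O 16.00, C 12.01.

104.4 g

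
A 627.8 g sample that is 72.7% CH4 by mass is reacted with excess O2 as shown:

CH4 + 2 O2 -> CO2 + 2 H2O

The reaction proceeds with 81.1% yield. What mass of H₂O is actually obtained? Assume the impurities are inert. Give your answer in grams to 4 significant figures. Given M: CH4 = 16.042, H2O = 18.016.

Pure CH4 available = 627.8 g × 0.727 = 456.41 g.
n(CH4) = 456.41 g / 16.042 g/mol = 28.451 mol.
From the equation the CH4:H2O mole ratio is 1:2, so n(H2O) = 28.451 × 2/1 = 56.902 mol.
Mass of H2O = 56.902 mol × 18.016 g/mol = 1025.1 g.
Actual mass collected = 1025.1 g × 0.811 = 831.39 g.

831.4 g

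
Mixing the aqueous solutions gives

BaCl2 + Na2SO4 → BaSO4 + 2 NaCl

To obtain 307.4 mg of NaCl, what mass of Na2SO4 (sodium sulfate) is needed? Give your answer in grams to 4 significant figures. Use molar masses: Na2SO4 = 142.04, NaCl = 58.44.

Convert: 307.4 mg = 0.30740 g.
n(NaCl) = 0.30740 g / 58.44 g/mol = 0.0052601 mol.
From the equation the NaCl:Na2SO4 mole ratio is 2:1, so n(Na2SO4) = 0.0052601 × 1/2 = 0.0026300 mol.
Mass of Na2SO4 = 0.0026300 mol × 142.04 g/mol = 0.37357 g.

0.3736 g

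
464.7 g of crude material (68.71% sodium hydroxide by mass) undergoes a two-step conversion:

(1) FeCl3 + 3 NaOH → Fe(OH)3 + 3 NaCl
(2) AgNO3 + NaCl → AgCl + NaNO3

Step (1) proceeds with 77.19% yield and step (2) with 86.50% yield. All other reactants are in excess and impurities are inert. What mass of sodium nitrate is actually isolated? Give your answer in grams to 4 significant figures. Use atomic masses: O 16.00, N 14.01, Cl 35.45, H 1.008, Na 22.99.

Pure NaOH = 464.7 × 0.6871 = 319.30 g.
M(NaOH) = 22.99 + 16.00 + 1.008 = 39.998 g/mol.
M(NaNO3) = 22.99 + 14.01 + 3(16.00) = 85.00 g/mol.
n(NaOH) = 319.30 / 39.998 = 7.9828 mol.
Step 1 (NaOH:NaCl = 3:3): theoretical n(NaCl) = 7.9828 mol; at 77.19% yield, n(NaCl) = 6.1619 mol.
Step 2 (NaCl:NaNO3 = 1:1): theoretical n(NaNO3) = 6.1619 mol, so theoretical mass = 6.1619 × 85.00 = 523.76 g.
At 86.50% yield, actual mass of NaNO3 = 523.76 × 0.8650 = 453.05 g.

453.1 g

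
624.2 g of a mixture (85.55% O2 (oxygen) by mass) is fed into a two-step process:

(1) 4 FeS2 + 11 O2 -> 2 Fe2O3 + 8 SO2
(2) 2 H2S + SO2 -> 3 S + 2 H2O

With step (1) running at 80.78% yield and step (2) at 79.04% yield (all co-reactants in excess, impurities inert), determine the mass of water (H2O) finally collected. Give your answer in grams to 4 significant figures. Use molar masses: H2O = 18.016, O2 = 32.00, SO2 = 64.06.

279.2 g

Pure O2 = 624.2 × 0.8555 = 534.00 g.
n(O2) = 534.00 / 32.00 = 16.688 mol.
Step 1 (O2:SO2 = 11:8): theoretical n(SO2) = 12.136 mol; at 80.78% yield, n(SO2) = 9.8038 mol.
Step 2 (SO2:H2O = 1:2): theoretical n(H2O) = 19.608 mol, so theoretical mass = 19.608 × 18.016 = 353.25 g.
At 79.04% yield, actual mass of H2O = 353.25 × 0.7904 = 279.21 g.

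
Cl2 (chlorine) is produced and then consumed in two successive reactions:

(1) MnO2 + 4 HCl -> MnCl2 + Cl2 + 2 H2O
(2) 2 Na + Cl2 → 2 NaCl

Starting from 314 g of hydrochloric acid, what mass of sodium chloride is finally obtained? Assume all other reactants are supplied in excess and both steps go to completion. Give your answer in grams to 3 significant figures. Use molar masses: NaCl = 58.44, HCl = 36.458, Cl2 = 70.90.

252 g

n(HCl) = 314.0 / 36.458 = 8.613 mol.
Step 1 gives a 4:1 ratio of HCl to Cl2, so n(Cl2) = 2.153 mol.
In step 2 the Cl2:NaCl ratio is 1:2, so n(NaCl) = 4.306 mol.
Mass of NaCl = 4.306 × 58.44 = 251.7 g.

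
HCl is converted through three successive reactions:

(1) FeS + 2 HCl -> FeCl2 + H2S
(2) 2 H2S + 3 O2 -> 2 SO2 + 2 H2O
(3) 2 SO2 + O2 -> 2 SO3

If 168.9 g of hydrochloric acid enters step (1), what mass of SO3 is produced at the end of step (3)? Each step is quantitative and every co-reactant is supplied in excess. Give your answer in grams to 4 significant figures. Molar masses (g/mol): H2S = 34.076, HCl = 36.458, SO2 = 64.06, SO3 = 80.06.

185.4 g

n(HCl) = 168.9 / 36.458 = 4.6327 mol.
Reaction (1): HCl→H2S ratio 2:1 ⇒ n(H2S) = 2.3164 mol.
Reaction (2): H2S→SO2 ratio 2:2 ⇒ n(SO2) = 2.3164 mol.
Reaction (3): SO2→SO3 ratio 2:2 ⇒ n(SO3) = 2.3164 mol.
Mass of SO3 = 2.3164 × 80.06 = 185.45 g.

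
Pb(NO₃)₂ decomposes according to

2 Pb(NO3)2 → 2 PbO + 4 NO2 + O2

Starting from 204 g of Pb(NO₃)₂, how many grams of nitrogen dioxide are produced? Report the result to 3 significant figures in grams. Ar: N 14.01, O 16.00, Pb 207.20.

56.7 g

M(Pb(NO3)2) = 207.20 + 2(14.01) + 6(16.00) = 331.22 g/mol.
M(NO2) = 14.01 + 2(16.00) = 46.01 g/mol.
n(Pb(NO3)2) = 204.0 g / 331.22 g/mol = 0.6159 mol.
From the equation the Pb(NO3)2:NO2 mole ratio is 2:4, so n(NO2) = 0.6159 × 4/2 = 1.232 mol.
Mass of NO2 = 1.232 mol × 46.01 g/mol = 56.68 g.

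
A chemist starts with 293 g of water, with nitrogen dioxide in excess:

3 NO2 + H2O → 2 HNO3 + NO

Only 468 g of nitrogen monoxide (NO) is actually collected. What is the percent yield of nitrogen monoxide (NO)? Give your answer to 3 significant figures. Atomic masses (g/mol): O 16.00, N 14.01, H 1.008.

95.9 %

M(H2O) = 2(1.008) + 16.00 = 18.016 g/mol.
M(NO) = 14.01 + 16.00 = 30.01 g/mol.
n(H2O) = 293.0 g / 18.016 g/mol = 16.26 mol.
From the equation the H2O:NO mole ratio is 1:1, so n(NO) = 16.26 × 1/1 = 16.26 mol.
Mass of NO = 16.26 mol × 30.01 g/mol = 488.1 g.
This is the theoretical yield. Percent yield = 468 g / 488.1 g × 100% = 95.89%.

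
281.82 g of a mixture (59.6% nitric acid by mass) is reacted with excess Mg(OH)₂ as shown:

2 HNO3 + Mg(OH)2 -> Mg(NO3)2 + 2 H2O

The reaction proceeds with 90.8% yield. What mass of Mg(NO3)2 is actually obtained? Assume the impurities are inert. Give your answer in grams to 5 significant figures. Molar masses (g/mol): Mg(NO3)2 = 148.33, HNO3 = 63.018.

Pure HNO3 available = 281.82 g × 0.596 = 167.965 g.
n(HNO3) = 167.965 g / 63.018 g/mol = 2.66535 mol.
From the equation the HNO3:Mg(NO3)2 mole ratio is 2:1, so n(Mg(NO3)2) = 2.66535 × 1/2 = 1.33267 mol.
Mass of Mg(NO3)2 = 1.33267 mol × 148.33 g/mol = 197.675 g.
Actual mass collected = 197.675 g × 0.908 = 179.489 g.

179.49 g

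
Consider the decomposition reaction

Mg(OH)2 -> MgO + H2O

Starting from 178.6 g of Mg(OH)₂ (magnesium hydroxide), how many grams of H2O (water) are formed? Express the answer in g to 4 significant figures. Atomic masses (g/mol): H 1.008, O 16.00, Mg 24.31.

M(Mg(OH)2) = 24.31 + 2(16.00) + 2(1.008) = 58.326 g/mol.
M(H2O) = 2(1.008) + 16.00 = 18.016 g/mol.
n(Mg(OH)2) = 178.60 g / 58.326 g/mol = 3.0621 mol.
From the equation the Mg(OH)2:H2O mole ratio is 1:1, so n(H2O) = 3.0621 × 1/1 = 3.0621 mol.
Mass of H2O = 3.0621 mol × 18.016 g/mol = 55.167 g.

55.17 g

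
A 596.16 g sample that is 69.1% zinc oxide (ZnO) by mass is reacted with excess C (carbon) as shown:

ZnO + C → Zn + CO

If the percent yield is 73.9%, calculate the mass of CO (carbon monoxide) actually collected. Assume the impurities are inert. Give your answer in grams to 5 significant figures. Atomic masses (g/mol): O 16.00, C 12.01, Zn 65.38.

104.78 g

Pure ZnO available = 596.16 g × 0.691 = 411.947 g.
M(ZnO) = 65.38 + 16.00 = 81.38 g/mol.
M(CO) = 12.01 + 16.00 = 28.01 g/mol.
n(ZnO) = 411.947 g / 81.38 g/mol = 5.06201 mol.
From the equation the ZnO:CO mole ratio is 1:1, so n(CO) = 5.06201 × 1/1 = 5.06201 mol.
Mass of CO = 5.06201 mol × 28.01 g/mol = 141.787 g.
Actual mass collected = 141.787 g × 0.739 = 104.781 g.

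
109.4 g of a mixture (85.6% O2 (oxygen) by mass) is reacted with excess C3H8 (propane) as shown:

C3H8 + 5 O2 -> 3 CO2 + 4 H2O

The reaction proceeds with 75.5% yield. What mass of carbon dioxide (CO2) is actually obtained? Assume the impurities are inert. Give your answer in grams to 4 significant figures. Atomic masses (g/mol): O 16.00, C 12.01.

58.34 g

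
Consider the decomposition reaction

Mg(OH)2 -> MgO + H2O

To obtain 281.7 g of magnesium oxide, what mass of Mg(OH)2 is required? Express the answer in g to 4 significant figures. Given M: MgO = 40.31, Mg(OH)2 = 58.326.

n(MgO) = 281.70 g / 40.31 g/mol = 6.9883 mol.
From the equation the MgO:Mg(OH)2 mole ratio is 1:1, so n(Mg(OH)2) = 6.9883 × 1/1 = 6.9883 mol.
Mass of Mg(OH)2 = 6.9883 mol × 58.326 g/mol = 407.60 g.

407.6 g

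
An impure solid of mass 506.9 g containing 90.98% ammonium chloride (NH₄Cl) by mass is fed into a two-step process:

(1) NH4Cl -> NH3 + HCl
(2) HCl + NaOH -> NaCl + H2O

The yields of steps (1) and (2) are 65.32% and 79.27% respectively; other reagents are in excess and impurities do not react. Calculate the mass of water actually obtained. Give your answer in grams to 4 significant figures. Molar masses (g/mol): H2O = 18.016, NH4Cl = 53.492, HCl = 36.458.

80.43 g

Pure NH4Cl = 506.9 × 0.9098 = 461.18 g.
n(NH4Cl) = 461.18 / 53.492 = 8.6214 mol.
Step 1 (NH4Cl:HCl = 1:1): theoretical n(HCl) = 8.6214 mol; at 65.32% yield, n(HCl) = 5.6315 mol.
Step 2 (HCl:H2O = 1:1): theoretical n(H2O) = 5.6315 mol, so theoretical mass = 5.6315 × 18.016 = 101.46 g.
At 79.27% yield, actual mass of H2O = 101.46 × 0.7927 = 80.425 g.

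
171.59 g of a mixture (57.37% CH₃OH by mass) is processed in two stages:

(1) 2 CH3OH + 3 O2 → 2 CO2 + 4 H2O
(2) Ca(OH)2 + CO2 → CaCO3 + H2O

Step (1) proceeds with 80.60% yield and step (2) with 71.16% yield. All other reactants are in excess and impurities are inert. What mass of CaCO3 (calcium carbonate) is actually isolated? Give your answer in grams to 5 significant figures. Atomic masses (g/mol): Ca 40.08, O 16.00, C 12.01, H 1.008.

Pure CH3OH = 171.59 × 0.5737 = 98.4412 g.
M(CH3OH) = 12.01 + 4(1.008) + 16.00 = 32.042 g/mol.
M(CaCO3) = 40.08 + 12.01 + 3(16.00) = 100.09 g/mol.
n(CH3OH) = 98.4412 / 32.042 = 3.07225 mol.
Step 1 (CH3OH:CO2 = 2:2): theoretical n(CO2) = 3.07225 mol; at 80.60% yield, n(CO2) = 2.47624 mol.
Step 2 (CO2:CaCO3 = 1:1): theoretical n(CaCO3) = 2.47624 mol, so theoretical mass = 2.47624 × 100.09 = 247.847 g.
At 71.16% yield, actual mass of CaCO3 = 247.847 × 0.7116 = 176.368 g.

176.37 g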